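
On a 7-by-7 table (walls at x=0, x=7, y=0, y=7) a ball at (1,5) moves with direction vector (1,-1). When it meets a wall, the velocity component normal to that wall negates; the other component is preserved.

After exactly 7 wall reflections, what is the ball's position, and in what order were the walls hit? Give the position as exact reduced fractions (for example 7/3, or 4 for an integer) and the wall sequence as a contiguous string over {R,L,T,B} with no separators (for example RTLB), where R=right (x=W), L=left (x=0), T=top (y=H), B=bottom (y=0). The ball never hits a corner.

1. t=5 → B at (6,0); v=(1,1)
2. t=1 → R at (7,1); v=(-1,1)
3. t=6 → T at (1,7); v=(-1,-1)
4. t=1 → L at (0,6); v=(1,-1)
5. t=6 → B at (6,0); v=(1,1)
6. t=1 → R at (7,1); v=(-1,1)
7. t=6 → T at (1,7); v=(-1,-1)

Final position: (1,7)
Wall sequence: BRTLBRT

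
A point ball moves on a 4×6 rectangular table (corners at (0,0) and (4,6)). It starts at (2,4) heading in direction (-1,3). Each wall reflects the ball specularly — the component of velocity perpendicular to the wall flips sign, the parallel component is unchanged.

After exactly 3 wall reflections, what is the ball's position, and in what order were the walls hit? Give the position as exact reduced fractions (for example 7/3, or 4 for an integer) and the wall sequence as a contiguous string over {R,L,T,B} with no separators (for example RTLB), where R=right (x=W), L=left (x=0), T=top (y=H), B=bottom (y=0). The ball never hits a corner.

1. t=2/3 → T at (4/3,6); v=(-1,-3)
2. t=4/3 → L at (0,2); v=(1,-3)
3. t=2/3 → B at (2/3,0); v=(1,3)

Final position: (2/3,0)
Wall sequence: TLB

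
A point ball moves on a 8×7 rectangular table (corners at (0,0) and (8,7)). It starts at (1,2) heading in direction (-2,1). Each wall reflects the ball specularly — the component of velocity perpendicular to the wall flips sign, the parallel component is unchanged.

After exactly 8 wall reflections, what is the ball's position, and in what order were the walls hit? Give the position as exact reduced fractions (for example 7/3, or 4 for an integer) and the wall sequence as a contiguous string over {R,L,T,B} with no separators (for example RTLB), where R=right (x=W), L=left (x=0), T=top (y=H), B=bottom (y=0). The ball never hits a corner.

Final position: (5,7)
Wall sequence: LRTLBRLT

1. t=1/2 → L at (0,5/2); v=(2,1)
2. t=4 → R at (8,13/2); v=(-2,1)
3. t=1/2 → T at (7,7); v=(-2,-1)
4. t=7/2 → L at (0,7/2); v=(2,-1)
5. t=7/2 → B at (7,0); v=(2,1)
6. t=1/2 → R at (8,1/2); v=(-2,1)
7. t=4 → L at (0,9/2); v=(2,1)
8. t=5/2 → T at (5,7); v=(2,-1)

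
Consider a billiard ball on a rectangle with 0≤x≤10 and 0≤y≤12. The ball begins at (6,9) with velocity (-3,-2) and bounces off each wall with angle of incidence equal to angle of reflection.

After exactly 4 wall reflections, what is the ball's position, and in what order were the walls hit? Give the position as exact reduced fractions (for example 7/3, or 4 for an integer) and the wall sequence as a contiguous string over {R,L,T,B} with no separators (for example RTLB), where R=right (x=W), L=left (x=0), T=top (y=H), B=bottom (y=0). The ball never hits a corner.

Final position: (0,25/3)
Wall sequence: LBRL

1. t=2 → L at (0,5); v=(3,-2)
2. t=5/2 → B at (15/2,0); v=(3,2)
3. t=5/6 → R at (10,5/3); v=(-3,2)
4. t=10/3 → L at (0,25/3); v=(3,2)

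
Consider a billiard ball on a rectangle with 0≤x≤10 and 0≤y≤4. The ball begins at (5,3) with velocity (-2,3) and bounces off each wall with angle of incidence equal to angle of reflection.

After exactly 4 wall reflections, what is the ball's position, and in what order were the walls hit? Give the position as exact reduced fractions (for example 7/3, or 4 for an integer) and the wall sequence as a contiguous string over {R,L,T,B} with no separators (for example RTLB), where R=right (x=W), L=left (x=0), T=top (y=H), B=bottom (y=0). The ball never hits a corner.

Final position: (1,4)
Wall sequence: TBLT

1. t=1/3 → T at (13/3,4); v=(-2,-3)
2. t=4/3 → B at (5/3,0); v=(-2,3)
3. t=5/6 → L at (0,5/2); v=(2,3)
4. t=1/2 → T at (1,4); v=(2,-3)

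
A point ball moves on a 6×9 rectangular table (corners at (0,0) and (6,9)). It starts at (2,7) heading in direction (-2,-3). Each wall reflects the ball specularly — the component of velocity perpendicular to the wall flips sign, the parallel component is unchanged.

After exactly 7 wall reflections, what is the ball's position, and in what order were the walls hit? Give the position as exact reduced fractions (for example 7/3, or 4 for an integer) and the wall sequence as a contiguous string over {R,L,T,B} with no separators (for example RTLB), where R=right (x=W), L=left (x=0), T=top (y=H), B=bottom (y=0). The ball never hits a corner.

1. t=1 → L at (0,4); v=(2,-3)
2. t=4/3 → B at (8/3,0); v=(2,3)
3. t=5/3 → R at (6,5); v=(-2,3)
4. t=4/3 → T at (10/3,9); v=(-2,-3)
5. t=5/3 → L at (0,4); v=(2,-3)
6. t=4/3 → B at (8/3,0); v=(2,3)
7. t=5/3 → R at (6,5); v=(-2,3)

Final position: (6,5)
Wall sequence: LBRTLBR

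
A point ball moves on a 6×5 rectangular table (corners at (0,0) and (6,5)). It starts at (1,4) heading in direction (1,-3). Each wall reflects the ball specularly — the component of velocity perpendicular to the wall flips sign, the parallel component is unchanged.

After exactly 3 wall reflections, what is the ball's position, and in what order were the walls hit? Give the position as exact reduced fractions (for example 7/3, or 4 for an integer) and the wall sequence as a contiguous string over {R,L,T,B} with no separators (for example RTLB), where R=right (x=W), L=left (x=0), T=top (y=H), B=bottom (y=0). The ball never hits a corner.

Final position: (17/3,0)
Wall sequence: BTB

1. t=4/3 → B at (7/3,0); v=(1,3)
2. t=5/3 → T at (4,5); v=(1,-3)
3. t=5/3 → B at (17/3,0); v=(1,3)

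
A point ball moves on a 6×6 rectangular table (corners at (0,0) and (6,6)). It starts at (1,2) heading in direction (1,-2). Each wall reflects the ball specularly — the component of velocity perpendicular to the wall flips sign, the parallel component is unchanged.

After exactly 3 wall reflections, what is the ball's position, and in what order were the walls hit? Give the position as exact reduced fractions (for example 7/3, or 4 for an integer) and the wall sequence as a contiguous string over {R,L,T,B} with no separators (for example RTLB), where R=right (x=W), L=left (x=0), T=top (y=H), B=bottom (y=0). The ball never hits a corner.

1. t=1 → B at (2,0); v=(1,2)
2. t=3 → T at (5,6); v=(1,-2)
3. t=1 → R at (6,4); v=(-1,-2)

Final position: (6,4)
Wall sequence: BTR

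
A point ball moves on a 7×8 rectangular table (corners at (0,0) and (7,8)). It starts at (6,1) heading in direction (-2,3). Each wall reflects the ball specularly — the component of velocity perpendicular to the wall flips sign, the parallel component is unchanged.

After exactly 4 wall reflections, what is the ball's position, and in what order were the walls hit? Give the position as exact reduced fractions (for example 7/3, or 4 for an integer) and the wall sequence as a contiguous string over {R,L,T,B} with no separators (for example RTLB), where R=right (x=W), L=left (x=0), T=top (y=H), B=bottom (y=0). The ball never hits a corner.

Final position: (7,9/2)
Wall sequence: TLBR

1. t=7/3 → T at (4/3,8); v=(-2,-3)
2. t=2/3 → L at (0,6); v=(2,-3)
3. t=2 → B at (4,0); v=(2,3)
4. t=3/2 → R at (7,9/2); v=(-2,3)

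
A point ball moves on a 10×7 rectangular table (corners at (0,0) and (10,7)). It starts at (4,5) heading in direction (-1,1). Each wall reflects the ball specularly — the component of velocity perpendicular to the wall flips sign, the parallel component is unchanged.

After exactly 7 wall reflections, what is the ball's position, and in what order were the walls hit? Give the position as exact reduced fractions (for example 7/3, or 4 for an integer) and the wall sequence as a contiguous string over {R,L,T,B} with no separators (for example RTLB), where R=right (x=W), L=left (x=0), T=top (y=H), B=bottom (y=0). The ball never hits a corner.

Final position: (0,1)
Wall sequence: TLBRTBL

1. t=2 → T at (2,7); v=(-1,-1)
2. t=2 → L at (0,5); v=(1,-1)
3. t=5 → B at (5,0); v=(1,1)
4. t=5 → R at (10,5); v=(-1,1)
5. t=2 → T at (8,7); v=(-1,-1)
6. t=7 → B at (1,0); v=(-1,1)
7. t=1 → L at (0,1); v=(1,1)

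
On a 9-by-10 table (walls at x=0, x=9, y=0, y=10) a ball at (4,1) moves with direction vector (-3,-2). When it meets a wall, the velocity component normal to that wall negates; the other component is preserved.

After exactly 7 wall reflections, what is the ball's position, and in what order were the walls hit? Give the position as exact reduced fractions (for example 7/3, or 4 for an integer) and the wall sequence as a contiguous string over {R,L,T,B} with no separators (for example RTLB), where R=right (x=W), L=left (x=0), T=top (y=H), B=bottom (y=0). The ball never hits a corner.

1. t=1/2 → B at (5/2,0); v=(-3,2)
2. t=5/6 → L at (0,5/3); v=(3,2)
3. t=3 → R at (9,23/3); v=(-3,2)
4. t=7/6 → T at (11/2,10); v=(-3,-2)
5. t=11/6 → L at (0,19/3); v=(3,-2)
6. t=3 → R at (9,1/3); v=(-3,-2)
7. t=1/6 → B at (17/2,0); v=(-3,2)

Final position: (17/2,0)
Wall sequence: BLRTLRB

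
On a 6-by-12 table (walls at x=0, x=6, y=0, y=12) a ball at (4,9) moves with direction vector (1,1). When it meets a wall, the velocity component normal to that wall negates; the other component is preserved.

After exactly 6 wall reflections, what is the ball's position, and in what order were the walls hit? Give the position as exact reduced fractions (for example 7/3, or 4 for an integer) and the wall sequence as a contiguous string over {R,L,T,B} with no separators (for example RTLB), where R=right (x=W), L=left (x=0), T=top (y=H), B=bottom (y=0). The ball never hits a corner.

Final position: (0,5)
Wall sequence: RTLRBL

1. t=2 → R at (6,11); v=(-1,1)
2. t=1 → T at (5,12); v=(-1,-1)
3. t=5 → L at (0,7); v=(1,-1)
4. t=6 → R at (6,1); v=(-1,-1)
5. t=1 → B at (5,0); v=(-1,1)
6. t=5 → L at (0,5); v=(1,1)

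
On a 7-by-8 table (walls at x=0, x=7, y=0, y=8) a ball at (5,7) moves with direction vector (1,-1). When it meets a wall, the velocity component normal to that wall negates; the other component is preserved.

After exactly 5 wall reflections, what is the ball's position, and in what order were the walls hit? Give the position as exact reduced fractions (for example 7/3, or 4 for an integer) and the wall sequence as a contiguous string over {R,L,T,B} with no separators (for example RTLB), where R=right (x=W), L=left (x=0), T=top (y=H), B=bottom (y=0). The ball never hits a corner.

Final position: (7,7)
Wall sequence: RBLTR

1. t=2 → R at (7,5); v=(-1,-1)
2. t=5 → B at (2,0); v=(-1,1)
3. t=2 → L at (0,2); v=(1,1)
4. t=6 → T at (6,8); v=(1,-1)
5. t=1 → R at (7,7); v=(-1,-1)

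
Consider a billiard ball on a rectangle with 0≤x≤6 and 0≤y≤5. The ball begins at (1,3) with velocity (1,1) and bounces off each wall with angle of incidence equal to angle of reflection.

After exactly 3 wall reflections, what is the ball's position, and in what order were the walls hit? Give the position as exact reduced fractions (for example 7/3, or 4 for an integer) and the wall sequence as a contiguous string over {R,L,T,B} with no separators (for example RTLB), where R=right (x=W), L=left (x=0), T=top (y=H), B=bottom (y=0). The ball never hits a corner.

1. t=2 → T at (3,5); v=(1,-1)
2. t=3 → R at (6,2); v=(-1,-1)
3. t=2 → B at (4,0); v=(-1,1)

Final position: (4,0)
Wall sequence: TRB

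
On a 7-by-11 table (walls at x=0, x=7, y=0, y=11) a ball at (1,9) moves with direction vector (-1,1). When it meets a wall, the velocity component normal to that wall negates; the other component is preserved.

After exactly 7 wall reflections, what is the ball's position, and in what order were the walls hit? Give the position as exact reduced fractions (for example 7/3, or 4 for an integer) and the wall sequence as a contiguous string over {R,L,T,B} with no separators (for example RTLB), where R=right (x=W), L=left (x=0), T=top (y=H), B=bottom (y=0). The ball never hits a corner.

1. t=1 → L at (0,10); v=(1,1)
2. t=1 → T at (1,11); v=(1,-1)
3. t=6 → R at (7,5); v=(-1,-1)
4. t=5 → B at (2,0); v=(-1,1)
5. t=2 → L at (0,2); v=(1,1)
6. t=7 → R at (7,9); v=(-1,1)
7. t=2 → T at (5,11); v=(-1,-1)

Final position: (5,11)
Wall sequence: LTRBLRT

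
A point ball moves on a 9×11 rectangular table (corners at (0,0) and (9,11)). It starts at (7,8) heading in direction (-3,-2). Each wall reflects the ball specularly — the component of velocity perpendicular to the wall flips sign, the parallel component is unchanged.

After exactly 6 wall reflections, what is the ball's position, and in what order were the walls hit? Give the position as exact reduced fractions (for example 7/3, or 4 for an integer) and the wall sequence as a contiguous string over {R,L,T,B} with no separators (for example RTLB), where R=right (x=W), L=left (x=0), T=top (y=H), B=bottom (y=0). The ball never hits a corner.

Final position: (9,22/3)
Wall sequence: LBRLTR

1. t=7/3 → L at (0,10/3); v=(3,-2)
2. t=5/3 → B at (5,0); v=(3,2)
3. t=4/3 → R at (9,8/3); v=(-3,2)
4. t=3 → L at (0,26/3); v=(3,2)
5. t=7/6 → T at (7/2,11); v=(3,-2)
6. t=11/6 → R at (9,22/3); v=(-3,-2)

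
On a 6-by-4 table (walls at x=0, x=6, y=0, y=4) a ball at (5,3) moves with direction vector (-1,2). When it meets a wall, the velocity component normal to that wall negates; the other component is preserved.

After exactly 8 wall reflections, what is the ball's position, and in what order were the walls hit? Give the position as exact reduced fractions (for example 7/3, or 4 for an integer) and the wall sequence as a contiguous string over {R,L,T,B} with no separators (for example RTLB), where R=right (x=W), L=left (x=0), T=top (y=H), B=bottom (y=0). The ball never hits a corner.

Final position: (6,1)
Wall sequence: TBTLBTBR

1. t=1/2 → T at (9/2,4); v=(-1,-2)
2. t=2 → B at (5/2,0); v=(-1,2)
3. t=2 → T at (1/2,4); v=(-1,-2)
4. t=1/2 → L at (0,3); v=(1,-2)
5. t=3/2 → B at (3/2,0); v=(1,2)
6. t=2 → T at (7/2,4); v=(1,-2)
7. t=2 → B at (11/2,0); v=(1,2)
8. t=1/2 → R at (6,1); v=(-1,2)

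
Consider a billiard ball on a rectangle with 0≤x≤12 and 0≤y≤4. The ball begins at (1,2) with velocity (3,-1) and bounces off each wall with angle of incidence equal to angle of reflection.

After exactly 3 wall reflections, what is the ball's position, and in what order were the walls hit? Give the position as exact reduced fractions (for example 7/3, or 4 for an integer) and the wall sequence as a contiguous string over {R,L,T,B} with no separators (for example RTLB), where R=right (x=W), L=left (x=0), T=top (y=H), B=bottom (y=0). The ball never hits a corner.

Final position: (5,4)
Wall sequence: BRT

1. t=2 → B at (7,0); v=(3,1)
2. t=5/3 → R at (12,5/3); v=(-3,1)
3. t=7/3 → T at (5,4); v=(-3,-1)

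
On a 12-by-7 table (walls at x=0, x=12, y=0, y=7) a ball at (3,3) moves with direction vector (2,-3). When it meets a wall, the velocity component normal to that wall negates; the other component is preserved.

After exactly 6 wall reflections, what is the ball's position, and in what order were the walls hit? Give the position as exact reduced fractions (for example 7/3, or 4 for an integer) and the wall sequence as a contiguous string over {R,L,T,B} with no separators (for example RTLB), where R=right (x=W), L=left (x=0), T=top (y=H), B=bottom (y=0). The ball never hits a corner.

1. t=1 → B at (5,0); v=(2,3)
2. t=7/3 → T at (29/3,7); v=(2,-3)
3. t=7/6 → R at (12,7/2); v=(-2,-3)
4. t=7/6 → B at (29/3,0); v=(-2,3)
5. t=7/3 → T at (5,7); v=(-2,-3)
6. t=7/3 → B at (1/3,0); v=(-2,3)

Final position: (1/3,0)
Wall sequence: BTRBTB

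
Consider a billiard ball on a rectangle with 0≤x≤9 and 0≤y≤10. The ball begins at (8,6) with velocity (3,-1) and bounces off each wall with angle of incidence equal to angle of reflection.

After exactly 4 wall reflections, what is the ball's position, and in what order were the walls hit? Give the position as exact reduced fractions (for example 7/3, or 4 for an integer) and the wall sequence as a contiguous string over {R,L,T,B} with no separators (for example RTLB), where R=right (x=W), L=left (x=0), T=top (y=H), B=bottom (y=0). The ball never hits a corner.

1. t=1/3 → R at (9,17/3); v=(-3,-1)
2. t=3 → L at (0,8/3); v=(3,-1)
3. t=8/3 → B at (8,0); v=(3,1)
4. t=1/3 → R at (9,1/3); v=(-3,1)

Final position: (9,1/3)
Wall sequence: RLBR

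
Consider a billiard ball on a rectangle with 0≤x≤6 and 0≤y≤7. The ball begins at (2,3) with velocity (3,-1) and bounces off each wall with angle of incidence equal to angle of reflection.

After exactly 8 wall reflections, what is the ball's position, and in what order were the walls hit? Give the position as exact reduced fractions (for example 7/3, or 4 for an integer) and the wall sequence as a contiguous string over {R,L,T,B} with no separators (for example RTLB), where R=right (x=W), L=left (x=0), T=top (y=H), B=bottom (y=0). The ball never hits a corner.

Final position: (0,17/3)
Wall sequence: RBLRLRTL

1. t=4/3 → R at (6,5/3); v=(-3,-1)
2. t=5/3 → B at (1,0); v=(-3,1)
3. t=1/3 → L at (0,1/3); v=(3,1)
4. t=2 → R at (6,7/3); v=(-3,1)
5. t=2 → L at (0,13/3); v=(3,1)
6. t=2 → R at (6,19/3); v=(-3,1)
7. t=2/3 → T at (4,7); v=(-3,-1)
8. t=4/3 → L at (0,17/3); v=(3,-1)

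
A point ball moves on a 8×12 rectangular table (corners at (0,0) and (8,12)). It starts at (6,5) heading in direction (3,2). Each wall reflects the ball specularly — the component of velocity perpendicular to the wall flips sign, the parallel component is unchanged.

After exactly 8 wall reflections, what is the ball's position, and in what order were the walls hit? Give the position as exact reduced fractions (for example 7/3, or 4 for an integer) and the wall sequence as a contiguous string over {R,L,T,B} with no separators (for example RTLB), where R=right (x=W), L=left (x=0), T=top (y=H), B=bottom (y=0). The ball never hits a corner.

1. t=2/3 → R at (8,19/3); v=(-3,2)
2. t=8/3 → L at (0,35/3); v=(3,2)
3. t=1/6 → T at (1/2,12); v=(3,-2)
4. t=5/2 → R at (8,7); v=(-3,-2)
5. t=8/3 → L at (0,5/3); v=(3,-2)
6. t=5/6 → B at (5/2,0); v=(3,2)
7. t=11/6 → R at (8,11/3); v=(-3,2)
8. t=8/3 → L at (0,9); v=(3,2)

Final position: (0,9)
Wall sequence: RLTRLBRL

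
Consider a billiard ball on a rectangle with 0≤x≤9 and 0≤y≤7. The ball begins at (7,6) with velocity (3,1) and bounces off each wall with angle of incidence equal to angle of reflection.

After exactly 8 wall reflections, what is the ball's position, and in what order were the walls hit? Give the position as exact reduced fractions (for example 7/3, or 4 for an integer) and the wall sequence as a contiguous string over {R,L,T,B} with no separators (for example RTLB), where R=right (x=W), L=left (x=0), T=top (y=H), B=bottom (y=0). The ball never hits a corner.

Final position: (2,7)
Wall sequence: RTLRBLRT

1. t=2/3 → R at (9,20/3); v=(-3,1)
2. t=1/3 → T at (8,7); v=(-3,-1)
3. t=8/3 → L at (0,13/3); v=(3,-1)
4. t=3 → R at (9,4/3); v=(-3,-1)
5. t=4/3 → B at (5,0); v=(-3,1)
6. t=5/3 → L at (0,5/3); v=(3,1)
7. t=3 → R at (9,14/3); v=(-3,1)
8. t=7/3 → T at (2,7); v=(-3,-1)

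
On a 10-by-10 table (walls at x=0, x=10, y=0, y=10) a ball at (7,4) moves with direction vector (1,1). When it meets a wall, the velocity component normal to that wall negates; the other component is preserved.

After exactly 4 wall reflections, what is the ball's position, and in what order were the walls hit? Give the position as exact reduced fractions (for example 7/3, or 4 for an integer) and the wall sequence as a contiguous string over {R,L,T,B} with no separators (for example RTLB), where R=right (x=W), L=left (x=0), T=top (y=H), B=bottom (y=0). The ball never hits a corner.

Final position: (3,0)
Wall sequence: RTLB

1. t=3 → R at (10,7); v=(-1,1)
2. t=3 → T at (7,10); v=(-1,-1)
3. t=7 → L at (0,3); v=(1,-1)
4. t=3 → B at (3,0); v=(1,1)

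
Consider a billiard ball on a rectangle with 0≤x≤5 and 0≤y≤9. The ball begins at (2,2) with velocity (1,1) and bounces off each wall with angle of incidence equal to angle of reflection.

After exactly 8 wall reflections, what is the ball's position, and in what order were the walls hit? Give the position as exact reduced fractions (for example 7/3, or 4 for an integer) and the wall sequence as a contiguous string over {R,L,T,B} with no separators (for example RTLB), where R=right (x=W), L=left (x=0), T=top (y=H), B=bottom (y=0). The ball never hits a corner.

1. t=3 → R at (5,5); v=(-1,1)
2. t=4 → T at (1,9); v=(-1,-1)
3. t=1 → L at (0,8); v=(1,-1)
4. t=5 → R at (5,3); v=(-1,-1)
5. t=3 → B at (2,0); v=(-1,1)
6. t=2 → L at (0,2); v=(1,1)
7. t=5 → R at (5,7); v=(-1,1)
8. t=2 → T at (3,9); v=(-1,-1)

Final position: (3,9)
Wall sequence: RTLRBLRT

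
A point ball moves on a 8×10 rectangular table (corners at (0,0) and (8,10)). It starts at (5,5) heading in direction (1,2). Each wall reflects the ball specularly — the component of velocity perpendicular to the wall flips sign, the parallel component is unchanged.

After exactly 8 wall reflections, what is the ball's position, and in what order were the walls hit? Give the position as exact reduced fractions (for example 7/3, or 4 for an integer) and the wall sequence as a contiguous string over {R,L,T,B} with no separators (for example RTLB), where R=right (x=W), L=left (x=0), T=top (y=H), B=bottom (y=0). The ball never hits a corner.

Final position: (9/2,10)
Wall sequence: TRBLTBRT

1. t=5/2 → T at (15/2,10); v=(1,-2)
2. t=1/2 → R at (8,9); v=(-1,-2)
3. t=9/2 → B at (7/2,0); v=(-1,2)
4. t=7/2 → L at (0,7); v=(1,2)
5. t=3/2 → T at (3/2,10); v=(1,-2)
6. t=5 → B at (13/2,0); v=(1,2)
7. t=3/2 → R at (8,3); v=(-1,2)
8. t=7/2 → T at (9/2,10); v=(-1,-2)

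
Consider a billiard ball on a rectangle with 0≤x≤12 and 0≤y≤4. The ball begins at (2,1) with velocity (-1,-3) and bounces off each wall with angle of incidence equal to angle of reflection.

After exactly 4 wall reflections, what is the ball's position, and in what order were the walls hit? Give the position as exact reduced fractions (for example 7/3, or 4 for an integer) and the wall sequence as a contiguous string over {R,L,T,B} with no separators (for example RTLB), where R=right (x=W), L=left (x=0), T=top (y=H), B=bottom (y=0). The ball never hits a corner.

Final position: (1,0)
Wall sequence: BTLB

1. t=1/3 → B at (5/3,0); v=(-1,3)
2. t=4/3 → T at (1/3,4); v=(-1,-3)
3. t=1/3 → L at (0,3); v=(1,-3)
4. t=1 → B at (1,0); v=(1,3)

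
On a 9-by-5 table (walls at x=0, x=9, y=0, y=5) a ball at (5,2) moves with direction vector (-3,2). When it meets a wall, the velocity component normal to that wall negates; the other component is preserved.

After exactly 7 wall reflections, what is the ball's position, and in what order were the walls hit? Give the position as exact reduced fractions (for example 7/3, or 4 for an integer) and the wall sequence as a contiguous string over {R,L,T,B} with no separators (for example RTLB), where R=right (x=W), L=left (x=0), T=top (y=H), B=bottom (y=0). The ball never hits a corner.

1. t=3/2 → T at (1/2,5); v=(-3,-2)
2. t=1/6 → L at (0,14/3); v=(3,-2)
3. t=7/3 → B at (7,0); v=(3,2)
4. t=2/3 → R at (9,4/3); v=(-3,2)
5. t=11/6 → T at (7/2,5); v=(-3,-2)
6. t=7/6 → L at (0,8/3); v=(3,-2)
7. t=4/3 → B at (4,0); v=(3,2)

Final position: (4,0)
Wall sequence: TLBRTLB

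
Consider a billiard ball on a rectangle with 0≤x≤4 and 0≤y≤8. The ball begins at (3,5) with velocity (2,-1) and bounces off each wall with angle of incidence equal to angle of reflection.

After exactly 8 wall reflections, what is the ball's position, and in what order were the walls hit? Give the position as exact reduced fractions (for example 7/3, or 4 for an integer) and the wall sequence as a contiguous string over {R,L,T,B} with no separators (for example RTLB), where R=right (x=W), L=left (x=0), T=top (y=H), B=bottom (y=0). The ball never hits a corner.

Final position: (4,15/2)
Wall sequence: RLRBLRLR

1. t=1/2 → R at (4,9/2); v=(-2,-1)
2. t=2 → L at (0,5/2); v=(2,-1)
3. t=2 → R at (4,1/2); v=(-2,-1)
4. t=1/2 → B at (3,0); v=(-2,1)
5. t=3/2 → L at (0,3/2); v=(2,1)
6. t=2 → R at (4,7/2); v=(-2,1)
7. t=2 → L at (0,11/2); v=(2,1)
8. t=2 → R at (4,15/2); v=(-2,1)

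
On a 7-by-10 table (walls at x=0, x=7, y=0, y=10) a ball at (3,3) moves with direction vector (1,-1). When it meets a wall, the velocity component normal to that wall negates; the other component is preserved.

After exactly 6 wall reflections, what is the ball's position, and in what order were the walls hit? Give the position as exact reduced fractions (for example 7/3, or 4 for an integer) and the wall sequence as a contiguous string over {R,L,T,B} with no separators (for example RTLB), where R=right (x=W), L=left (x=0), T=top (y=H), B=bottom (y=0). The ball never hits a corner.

Final position: (2,0)
Wall sequence: BRLTRB

1. t=3 → B at (6,0); v=(1,1)
2. t=1 → R at (7,1); v=(-1,1)
3. t=7 → L at (0,8); v=(1,1)
4. t=2 → T at (2,10); v=(1,-1)
5. t=5 → R at (7,5); v=(-1,-1)
6. t=5 → B at (2,0); v=(-1,1)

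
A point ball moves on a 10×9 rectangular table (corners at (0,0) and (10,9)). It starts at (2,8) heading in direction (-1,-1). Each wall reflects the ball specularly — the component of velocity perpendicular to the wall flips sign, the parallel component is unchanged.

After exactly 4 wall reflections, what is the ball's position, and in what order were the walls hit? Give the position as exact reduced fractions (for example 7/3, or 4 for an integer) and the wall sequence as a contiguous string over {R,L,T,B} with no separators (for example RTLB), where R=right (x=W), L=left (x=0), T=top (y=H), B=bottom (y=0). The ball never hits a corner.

1. t=2 → L at (0,6); v=(1,-1)
2. t=6 → B at (6,0); v=(1,1)
3. t=4 → R at (10,4); v=(-1,1)
4. t=5 → T at (5,9); v=(-1,-1)

Final position: (5,9)
Wall sequence: LBRT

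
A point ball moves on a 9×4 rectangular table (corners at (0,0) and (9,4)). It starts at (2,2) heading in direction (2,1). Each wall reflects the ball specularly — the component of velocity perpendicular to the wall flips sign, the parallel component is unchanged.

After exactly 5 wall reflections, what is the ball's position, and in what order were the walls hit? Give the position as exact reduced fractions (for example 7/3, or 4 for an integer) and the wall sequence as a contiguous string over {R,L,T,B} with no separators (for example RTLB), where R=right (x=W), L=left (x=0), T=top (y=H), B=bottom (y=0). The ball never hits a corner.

Final position: (4,4)
Wall sequence: TRBLT

1. t=2 → T at (6,4); v=(2,-1)
2. t=3/2 → R at (9,5/2); v=(-2,-1)
3. t=5/2 → B at (4,0); v=(-2,1)
4. t=2 → L at (0,2); v=(2,1)
5. t=2 → T at (4,4); v=(2,-1)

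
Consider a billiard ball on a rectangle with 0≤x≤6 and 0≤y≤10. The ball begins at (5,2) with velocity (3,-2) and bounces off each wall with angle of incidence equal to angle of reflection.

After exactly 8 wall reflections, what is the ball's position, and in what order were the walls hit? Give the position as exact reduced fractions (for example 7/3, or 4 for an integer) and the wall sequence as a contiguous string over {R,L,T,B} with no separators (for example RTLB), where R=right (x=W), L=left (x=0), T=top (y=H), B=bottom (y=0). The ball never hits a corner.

1. t=1/3 → R at (6,4/3); v=(-3,-2)
2. t=2/3 → B at (4,0); v=(-3,2)
3. t=4/3 → L at (0,8/3); v=(3,2)
4. t=2 → R at (6,20/3); v=(-3,2)
5. t=5/3 → T at (1,10); v=(-3,-2)
6. t=1/3 → L at (0,28/3); v=(3,-2)
7. t=2 → R at (6,16/3); v=(-3,-2)
8. t=2 → L at (0,4/3); v=(3,-2)

Final position: (0,4/3)
Wall sequence: RBLRTLRL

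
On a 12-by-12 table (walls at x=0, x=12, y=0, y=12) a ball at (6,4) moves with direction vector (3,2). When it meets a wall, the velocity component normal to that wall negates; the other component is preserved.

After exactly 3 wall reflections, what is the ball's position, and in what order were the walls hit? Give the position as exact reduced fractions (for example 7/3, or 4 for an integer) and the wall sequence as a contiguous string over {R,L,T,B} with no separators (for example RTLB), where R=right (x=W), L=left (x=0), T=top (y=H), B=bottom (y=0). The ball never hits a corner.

Final position: (0,8)
Wall sequence: RTL

1. t=2 → R at (12,8); v=(-3,2)
2. t=2 → T at (6,12); v=(-3,-2)
3. t=2 → L at (0,8); v=(3,-2)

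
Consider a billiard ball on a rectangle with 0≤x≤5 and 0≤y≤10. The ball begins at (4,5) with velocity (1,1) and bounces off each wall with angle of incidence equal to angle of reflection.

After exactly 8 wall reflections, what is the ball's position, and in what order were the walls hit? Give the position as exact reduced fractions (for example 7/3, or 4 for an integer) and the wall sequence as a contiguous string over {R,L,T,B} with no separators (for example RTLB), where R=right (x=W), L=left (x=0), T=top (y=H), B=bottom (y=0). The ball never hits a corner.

Final position: (1,10)
Wall sequence: RTLRBLRT

1. t=1 → R at (5,6); v=(-1,1)
2. t=4 → T at (1,10); v=(-1,-1)
3. t=1 → L at (0,9); v=(1,-1)
4. t=5 → R at (5,4); v=(-1,-1)
5. t=4 → B at (1,0); v=(-1,1)
6. t=1 → L at (0,1); v=(1,1)
7. t=5 → R at (5,6); v=(-1,1)
8. t=4 → T at (1,10); v=(-1,-1)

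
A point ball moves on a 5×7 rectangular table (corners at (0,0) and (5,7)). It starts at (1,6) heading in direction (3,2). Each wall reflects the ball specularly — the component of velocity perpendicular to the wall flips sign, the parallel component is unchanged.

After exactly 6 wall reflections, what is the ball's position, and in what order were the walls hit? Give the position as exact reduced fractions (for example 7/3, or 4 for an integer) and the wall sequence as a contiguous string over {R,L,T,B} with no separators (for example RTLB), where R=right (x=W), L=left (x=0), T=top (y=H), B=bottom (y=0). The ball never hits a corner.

Final position: (0,14/3)
Wall sequence: TRLBRL

1. t=1/2 → T at (5/2,7); v=(3,-2)
2. t=5/6 → R at (5,16/3); v=(-3,-2)
3. t=5/3 → L at (0,2); v=(3,-2)
4. t=1 → B at (3,0); v=(3,2)
5. t=2/3 → R at (5,4/3); v=(-3,2)
6. t=5/3 → L at (0,14/3); v=(3,2)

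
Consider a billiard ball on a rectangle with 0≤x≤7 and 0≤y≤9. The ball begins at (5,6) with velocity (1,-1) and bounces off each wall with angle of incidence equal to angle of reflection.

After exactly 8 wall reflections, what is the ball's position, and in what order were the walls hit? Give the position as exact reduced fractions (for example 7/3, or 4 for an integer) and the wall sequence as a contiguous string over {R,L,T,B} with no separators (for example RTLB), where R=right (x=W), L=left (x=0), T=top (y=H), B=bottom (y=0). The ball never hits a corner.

1. t=2 → R at (7,4); v=(-1,-1)
2. t=4 → B at (3,0); v=(-1,1)
3. t=3 → L at (0,3); v=(1,1)
4. t=6 → T at (6,9); v=(1,-1)
5. t=1 → R at (7,8); v=(-1,-1)
6. t=7 → L at (0,1); v=(1,-1)
7. t=1 → B at (1,0); v=(1,1)
8. t=6 → R at (7,6); v=(-1,1)

Final position: (7,6)
Wall sequence: RBLTRLBR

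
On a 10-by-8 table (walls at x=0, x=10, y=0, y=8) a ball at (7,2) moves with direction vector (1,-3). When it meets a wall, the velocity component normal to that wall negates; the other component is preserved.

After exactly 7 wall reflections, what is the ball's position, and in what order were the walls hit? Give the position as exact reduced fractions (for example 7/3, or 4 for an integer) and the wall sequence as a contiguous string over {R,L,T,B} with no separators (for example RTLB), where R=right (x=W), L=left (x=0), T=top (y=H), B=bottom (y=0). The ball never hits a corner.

Final position: (0,5)
Wall sequence: BRTBTBL

1. t=2/3 → B at (23/3,0); v=(1,3)
2. t=7/3 → R at (10,7); v=(-1,3)
3. t=1/3 → T at (29/3,8); v=(-1,-3)
4. t=8/3 → B at (7,0); v=(-1,3)
5. t=8/3 → T at (13/3,8); v=(-1,-3)
6. t=8/3 → B at (5/3,0); v=(-1,3)
7. t=5/3 → L at (0,5); v=(1,3)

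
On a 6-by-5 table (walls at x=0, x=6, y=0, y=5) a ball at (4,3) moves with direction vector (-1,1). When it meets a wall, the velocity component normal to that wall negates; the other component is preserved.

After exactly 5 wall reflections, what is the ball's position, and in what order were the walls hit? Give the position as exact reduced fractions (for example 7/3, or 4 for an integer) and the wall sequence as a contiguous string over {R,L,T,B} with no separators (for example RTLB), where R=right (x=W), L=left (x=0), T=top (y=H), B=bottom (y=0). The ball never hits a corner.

1. t=2 → T at (2,5); v=(-1,-1)
2. t=2 → L at (0,3); v=(1,-1)
3. t=3 → B at (3,0); v=(1,1)
4. t=3 → R at (6,3); v=(-1,1)
5. t=2 → T at (4,5); v=(-1,-1)

Final position: (4,5)
Wall sequence: TLBRT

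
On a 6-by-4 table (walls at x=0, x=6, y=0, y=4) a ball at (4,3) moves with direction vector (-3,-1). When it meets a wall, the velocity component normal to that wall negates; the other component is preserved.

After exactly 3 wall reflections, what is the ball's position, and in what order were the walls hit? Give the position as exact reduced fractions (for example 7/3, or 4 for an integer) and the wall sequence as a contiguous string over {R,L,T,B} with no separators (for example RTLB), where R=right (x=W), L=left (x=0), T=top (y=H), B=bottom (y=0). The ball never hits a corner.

1. t=4/3 → L at (0,5/3); v=(3,-1)
2. t=5/3 → B at (5,0); v=(3,1)
3. t=1/3 → R at (6,1/3); v=(-3,1)

Final position: (6,1/3)
Wall sequence: LBR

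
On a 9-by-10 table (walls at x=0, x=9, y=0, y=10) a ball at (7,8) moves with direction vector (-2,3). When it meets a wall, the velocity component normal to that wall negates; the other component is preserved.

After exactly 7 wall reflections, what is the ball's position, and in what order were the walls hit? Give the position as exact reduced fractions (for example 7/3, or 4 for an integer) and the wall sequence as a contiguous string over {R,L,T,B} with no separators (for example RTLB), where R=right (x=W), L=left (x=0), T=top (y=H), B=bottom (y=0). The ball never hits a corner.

1. t=2/3 → T at (17/3,10); v=(-2,-3)
2. t=17/6 → L at (0,3/2); v=(2,-3)
3. t=1/2 → B at (1,0); v=(2,3)
4. t=10/3 → T at (23/3,10); v=(2,-3)
5. t=2/3 → R at (9,8); v=(-2,-3)
6. t=8/3 → B at (11/3,0); v=(-2,3)
7. t=11/6 → L at (0,11/2); v=(2,3)

Final position: (0,11/2)
Wall sequence: TLBTRBL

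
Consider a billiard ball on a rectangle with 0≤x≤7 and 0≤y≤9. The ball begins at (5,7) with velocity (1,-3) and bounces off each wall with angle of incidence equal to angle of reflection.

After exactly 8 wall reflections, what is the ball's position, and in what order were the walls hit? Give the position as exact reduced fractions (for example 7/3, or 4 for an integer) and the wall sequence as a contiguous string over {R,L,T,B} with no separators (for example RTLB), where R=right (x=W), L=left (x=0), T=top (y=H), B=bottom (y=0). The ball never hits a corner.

1. t=2 → R at (7,1); v=(-1,-3)
2. t=1/3 → B at (20/3,0); v=(-1,3)
3. t=3 → T at (11/3,9); v=(-1,-3)
4. t=3 → B at (2/3,0); v=(-1,3)
5. t=2/3 → L at (0,2); v=(1,3)
6. t=7/3 → T at (7/3,9); v=(1,-3)
7. t=3 → B at (16/3,0); v=(1,3)
8. t=5/3 → R at (7,5); v=(-1,3)

Final position: (7,5)
Wall sequence: RBTBLTBR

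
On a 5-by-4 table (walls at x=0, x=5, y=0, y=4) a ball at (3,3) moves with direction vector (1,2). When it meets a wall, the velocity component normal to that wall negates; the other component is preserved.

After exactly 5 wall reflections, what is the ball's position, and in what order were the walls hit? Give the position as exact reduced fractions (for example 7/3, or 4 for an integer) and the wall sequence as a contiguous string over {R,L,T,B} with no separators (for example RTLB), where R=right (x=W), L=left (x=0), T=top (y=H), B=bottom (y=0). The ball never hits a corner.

Final position: (1/2,0)
Wall sequence: TRBTB

1. t=1/2 → T at (7/2,4); v=(1,-2)
2. t=3/2 → R at (5,1); v=(-1,-2)
3. t=1/2 → B at (9/2,0); v=(-1,2)
4. t=2 → T at (5/2,4); v=(-1,-2)
5. t=2 → B at (1/2,0); v=(-1,2)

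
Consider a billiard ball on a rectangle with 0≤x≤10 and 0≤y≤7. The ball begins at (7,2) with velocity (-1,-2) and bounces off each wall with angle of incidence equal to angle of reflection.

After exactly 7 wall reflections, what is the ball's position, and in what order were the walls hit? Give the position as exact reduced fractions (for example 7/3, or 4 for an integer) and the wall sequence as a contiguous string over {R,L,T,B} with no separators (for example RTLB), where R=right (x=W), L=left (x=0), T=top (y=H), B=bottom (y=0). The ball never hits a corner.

1. t=1 → B at (6,0); v=(-1,2)
2. t=7/2 → T at (5/2,7); v=(-1,-2)
3. t=5/2 → L at (0,2); v=(1,-2)
4. t=1 → B at (1,0); v=(1,2)
5. t=7/2 → T at (9/2,7); v=(1,-2)
6. t=7/2 → B at (8,0); v=(1,2)
7. t=2 → R at (10,4); v=(-1,2)

Final position: (10,4)
Wall sequence: BTLBTBR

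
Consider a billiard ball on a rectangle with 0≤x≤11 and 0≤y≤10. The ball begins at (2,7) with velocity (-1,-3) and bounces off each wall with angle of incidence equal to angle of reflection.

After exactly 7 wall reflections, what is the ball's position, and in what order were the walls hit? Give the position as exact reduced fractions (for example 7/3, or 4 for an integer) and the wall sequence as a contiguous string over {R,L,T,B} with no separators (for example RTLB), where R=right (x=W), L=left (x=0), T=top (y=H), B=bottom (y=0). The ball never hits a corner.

Final position: (25/3,0)
Wall sequence: LBTBTRB

1. t=2 → L at (0,1); v=(1,-3)
2. t=1/3 → B at (1/3,0); v=(1,3)
3. t=10/3 → T at (11/3,10); v=(1,-3)
4. t=10/3 → B at (7,0); v=(1,3)
5. t=10/3 → T at (31/3,10); v=(1,-3)
6. t=2/3 → R at (11,8); v=(-1,-3)
7. t=8/3 → B at (25/3,0); v=(-1,3)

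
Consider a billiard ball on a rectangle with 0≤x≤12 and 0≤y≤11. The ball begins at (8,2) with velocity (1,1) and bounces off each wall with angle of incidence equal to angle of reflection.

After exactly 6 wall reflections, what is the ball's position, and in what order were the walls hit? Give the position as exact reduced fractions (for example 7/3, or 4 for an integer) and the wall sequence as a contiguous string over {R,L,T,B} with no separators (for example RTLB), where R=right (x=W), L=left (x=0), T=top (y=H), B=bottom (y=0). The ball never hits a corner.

Final position: (9,11)
Wall sequence: RTLBRT

1. t=4 → R at (12,6); v=(-1,1)
2. t=5 → T at (7,11); v=(-1,-1)
3. t=7 → L at (0,4); v=(1,-1)
4. t=4 → B at (4,0); v=(1,1)
5. t=8 → R at (12,8); v=(-1,1)
6. t=3 → T at (9,11); v=(-1,-1)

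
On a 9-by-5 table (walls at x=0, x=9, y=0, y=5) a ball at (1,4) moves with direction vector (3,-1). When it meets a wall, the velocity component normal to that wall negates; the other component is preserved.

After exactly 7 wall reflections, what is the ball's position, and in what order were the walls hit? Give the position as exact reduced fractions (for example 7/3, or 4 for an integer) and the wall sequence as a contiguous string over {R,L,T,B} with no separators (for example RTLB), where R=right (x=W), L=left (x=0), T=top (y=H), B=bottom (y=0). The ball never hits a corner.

Final position: (7,0)
Wall sequence: RBLRTLB

1. t=8/3 → R at (9,4/3); v=(-3,-1)
2. t=4/3 → B at (5,0); v=(-3,1)
3. t=5/3 → L at (0,5/3); v=(3,1)
4. t=3 → R at (9,14/3); v=(-3,1)
5. t=1/3 → T at (8,5); v=(-3,-1)
6. t=8/3 → L at (0,7/3); v=(3,-1)
7. t=7/3 → B at (7,0); v=(3,1)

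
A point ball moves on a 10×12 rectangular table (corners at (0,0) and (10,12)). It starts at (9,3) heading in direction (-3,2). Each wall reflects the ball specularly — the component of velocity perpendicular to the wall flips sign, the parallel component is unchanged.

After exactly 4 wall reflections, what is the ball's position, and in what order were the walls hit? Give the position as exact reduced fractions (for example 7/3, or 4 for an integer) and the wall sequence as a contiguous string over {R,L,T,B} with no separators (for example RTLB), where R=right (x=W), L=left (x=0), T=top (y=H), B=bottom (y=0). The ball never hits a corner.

1. t=3 → L at (0,9); v=(3,2)
2. t=3/2 → T at (9/2,12); v=(3,-2)
3. t=11/6 → R at (10,25/3); v=(-3,-2)
4. t=10/3 → L at (0,5/3); v=(3,-2)

Final position: (0,5/3)
Wall sequence: LTRL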